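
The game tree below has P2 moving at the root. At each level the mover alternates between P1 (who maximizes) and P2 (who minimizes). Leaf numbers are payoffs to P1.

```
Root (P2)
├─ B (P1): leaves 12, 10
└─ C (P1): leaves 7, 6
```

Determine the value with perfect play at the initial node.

7

B (P1): max(12, 10) = 12
C (P1): max(7, 6) = 7
Root (P2): min(12, 7) = 7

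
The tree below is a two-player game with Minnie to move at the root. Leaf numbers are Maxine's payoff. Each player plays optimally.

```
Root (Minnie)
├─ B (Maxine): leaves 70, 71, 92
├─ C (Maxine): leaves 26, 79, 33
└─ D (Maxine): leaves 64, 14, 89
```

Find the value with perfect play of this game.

B (Maxine): max(70, 71, 92) = 92
C (Maxine): max(26, 79, 33) = 79
D (Maxine): max(64, 14, 89) = 89
Root (Minnie): min(92, 79, 89) = 79

79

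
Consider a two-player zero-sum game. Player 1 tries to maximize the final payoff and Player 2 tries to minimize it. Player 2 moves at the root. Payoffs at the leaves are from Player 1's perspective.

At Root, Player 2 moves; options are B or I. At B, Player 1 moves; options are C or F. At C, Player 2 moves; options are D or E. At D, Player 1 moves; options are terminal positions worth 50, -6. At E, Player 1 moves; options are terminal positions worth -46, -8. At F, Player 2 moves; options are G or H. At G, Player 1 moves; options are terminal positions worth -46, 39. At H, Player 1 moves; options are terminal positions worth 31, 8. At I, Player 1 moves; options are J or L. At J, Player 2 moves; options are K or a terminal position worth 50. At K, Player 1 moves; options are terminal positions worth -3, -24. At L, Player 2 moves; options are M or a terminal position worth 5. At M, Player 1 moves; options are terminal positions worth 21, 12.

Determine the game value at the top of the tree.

5

D (Player 1): max(50, -6) = 50
E (Player 1): max(-46, -8) = -8
C (Player 2): min(50, -8) = -8
G (Player 1): max(-46, 39) = 39
H (Player 1): max(31, 8) = 31
F (Player 2): min(39, 31) = 31
B (Player 1): max(-8, 31) = 31
K (Player 1): max(-3, -24) = -3
J (Player 2): min(-3, 50) = -3
M (Player 1): max(21, 12) = 21
L (Player 2): min(21, 5) = 5
I (Player 1): max(-3, 5) = 5
Root (Player 2): min(31, 5) = 5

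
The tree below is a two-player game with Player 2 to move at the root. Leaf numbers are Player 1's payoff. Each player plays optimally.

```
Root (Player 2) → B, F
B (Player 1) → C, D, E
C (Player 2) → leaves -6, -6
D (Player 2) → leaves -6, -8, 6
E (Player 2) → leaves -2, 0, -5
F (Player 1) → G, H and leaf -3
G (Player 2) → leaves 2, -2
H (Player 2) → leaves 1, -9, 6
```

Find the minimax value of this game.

C (Player 2): min(-6, -6) = -6
D (Player 2): min(-6, -8, 6) = -8
E (Player 2): min(-2, 0, -5) = -5
B (Player 1): max(-6, -8, -5) = -5
G (Player 2): min(2, -2) = -2
H (Player 2): min(1, -9, 6) = -9
F (Player 1): max(-2, -9, -3) = -2
Root (Player 2): min(-5, -2) = -5

-5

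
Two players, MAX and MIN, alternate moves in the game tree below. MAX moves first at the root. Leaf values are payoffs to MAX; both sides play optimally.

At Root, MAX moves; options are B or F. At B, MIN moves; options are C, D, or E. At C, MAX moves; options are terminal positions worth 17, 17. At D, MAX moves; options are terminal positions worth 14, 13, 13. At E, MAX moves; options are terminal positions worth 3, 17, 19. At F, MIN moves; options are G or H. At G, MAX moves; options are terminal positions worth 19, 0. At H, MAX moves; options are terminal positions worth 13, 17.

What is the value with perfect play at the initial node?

17

C (MAX): max(17, 17) = 17
D (MAX): max(14, 13, 13) = 14
E (MAX): max(3, 17, 19) = 19
B (MIN): min(17, 14, 19) = 14
G (MAX): max(19, 0) = 19
H (MAX): max(13, 17) = 17
F (MIN): min(19, 17) = 17
Root (MAX): max(14, 17) = 17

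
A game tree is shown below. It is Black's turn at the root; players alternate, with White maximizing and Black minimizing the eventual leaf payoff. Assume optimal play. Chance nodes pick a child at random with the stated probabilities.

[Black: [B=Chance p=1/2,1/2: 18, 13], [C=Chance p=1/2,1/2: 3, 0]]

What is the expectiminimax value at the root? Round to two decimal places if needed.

B (Chance): 1/2·18 + 1/2·13 = 15.5
C (Chance): 1/2·3 + 1/2·0 = 1.5
Root (Black): min(15.5, 1.5) = 1.5

1.5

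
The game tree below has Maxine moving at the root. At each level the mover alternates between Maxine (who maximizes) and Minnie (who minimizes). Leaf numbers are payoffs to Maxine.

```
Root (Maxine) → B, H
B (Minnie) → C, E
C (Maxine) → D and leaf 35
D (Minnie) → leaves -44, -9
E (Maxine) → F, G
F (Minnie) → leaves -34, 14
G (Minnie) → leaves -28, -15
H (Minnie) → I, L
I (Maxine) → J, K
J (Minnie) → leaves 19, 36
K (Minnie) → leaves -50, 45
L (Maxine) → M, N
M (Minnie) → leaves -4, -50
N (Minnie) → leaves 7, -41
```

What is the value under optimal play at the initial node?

D (Minnie): min(-44, -9) = -44
C (Maxine): max(-44, 35) = 35
F (Minnie): min(-34, 14) = -34
G (Minnie): min(-28, -15) = -28
E (Maxine): max(-34, -28) = -28
B (Minnie): min(35, -28) = -28
J (Minnie): min(19, 36) = 19
K (Minnie): min(-50, 45) = -50
I (Maxine): max(19, -50) = 19
M (Minnie): min(-4, -50) = -50
N (Minnie): min(7, -41) = -41
L (Maxine): max(-50, -41) = -41
H (Minnie): min(19, -41) = -41
Root (Maxine): max(-28, -41) = -28

-28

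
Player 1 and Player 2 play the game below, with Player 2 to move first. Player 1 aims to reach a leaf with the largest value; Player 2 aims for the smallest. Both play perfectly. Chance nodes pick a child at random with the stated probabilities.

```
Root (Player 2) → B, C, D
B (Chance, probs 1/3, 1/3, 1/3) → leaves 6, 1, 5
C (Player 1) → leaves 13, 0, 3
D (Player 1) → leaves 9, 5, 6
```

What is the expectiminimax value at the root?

B (Chance): 1/3·6 + 1/3·1 + 1/3·5 = 4
C (Player 1): max(13, 0, 3) = 13
D (Player 1): max(9, 5, 6) = 9
Root (Player 2): min(4, 13, 9) = 4

4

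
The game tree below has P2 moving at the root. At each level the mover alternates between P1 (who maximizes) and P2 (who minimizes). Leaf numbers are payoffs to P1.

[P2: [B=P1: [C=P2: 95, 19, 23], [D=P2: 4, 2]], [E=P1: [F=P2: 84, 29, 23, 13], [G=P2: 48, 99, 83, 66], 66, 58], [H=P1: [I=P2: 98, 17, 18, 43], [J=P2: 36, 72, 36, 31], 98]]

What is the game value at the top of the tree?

C (P2): min(95, 19, 23) = 19
D (P2): min(4, 2) = 2
B (P1): max(19, 2) = 19
F (P2): min(84, 29, 23, 13) = 13
G (P2): min(48, 99, 83, 66) = 48
E (P1): max(13, 48, 66, 58) = 66
I (P2): min(98, 17, 18, 43) = 17
J (P2): min(36, 72, 36, 31) = 31
H (P1): max(17, 31, 98) = 98
Root (P2): min(19, 66, 98) = 19

19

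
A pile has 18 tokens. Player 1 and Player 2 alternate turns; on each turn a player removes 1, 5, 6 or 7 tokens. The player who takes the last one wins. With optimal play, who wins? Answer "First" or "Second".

Mark each pile size as W (mover wins) or L (mover loses):
i:   0  1  2  3  4  5  6  7  8  9 10 11 12 13 14 15 16 17 18
     L  W  L  W  L  W  W  W  W  W  W  W  L  W  L  W  L  W  W
Position 18 is W, so the first player wins.

First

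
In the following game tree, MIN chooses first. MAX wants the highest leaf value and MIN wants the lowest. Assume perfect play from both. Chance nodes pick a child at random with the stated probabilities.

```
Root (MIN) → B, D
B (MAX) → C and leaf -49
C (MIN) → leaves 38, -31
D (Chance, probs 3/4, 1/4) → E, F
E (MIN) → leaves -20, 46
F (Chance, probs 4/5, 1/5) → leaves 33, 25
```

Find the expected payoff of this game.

C (MIN): min(38, -31) = -31
B (MAX): max(-31, -49) = -31
E (MIN): min(-20, 46) = -20
F (Chance): 4/5·33 + 1/5·25 = 31.4
D (Chance): 3/4·-20 + 1/4·31.4 = -7.15
Root (MIN): min(-31, -7.15) = -31

-31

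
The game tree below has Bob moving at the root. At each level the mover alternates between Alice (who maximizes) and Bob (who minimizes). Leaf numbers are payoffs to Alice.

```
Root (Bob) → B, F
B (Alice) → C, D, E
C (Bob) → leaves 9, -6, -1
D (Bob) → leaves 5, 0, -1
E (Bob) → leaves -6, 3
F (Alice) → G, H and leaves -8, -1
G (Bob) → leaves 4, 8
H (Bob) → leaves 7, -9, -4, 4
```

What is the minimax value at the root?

-1

C (Bob): min(9, -6, -1) = -6
D (Bob): min(5, 0, -1) = -1
E (Bob): min(-6, 3) = -6
B (Alice): max(-6, -1, -6) = -1
G (Bob): min(4, 8) = 4
H (Bob): min(7, -9, -4, 4) = -9
F (Alice): max(4, -9, -8, -1) = 4
Root (Bob): min(-1, 4) = -1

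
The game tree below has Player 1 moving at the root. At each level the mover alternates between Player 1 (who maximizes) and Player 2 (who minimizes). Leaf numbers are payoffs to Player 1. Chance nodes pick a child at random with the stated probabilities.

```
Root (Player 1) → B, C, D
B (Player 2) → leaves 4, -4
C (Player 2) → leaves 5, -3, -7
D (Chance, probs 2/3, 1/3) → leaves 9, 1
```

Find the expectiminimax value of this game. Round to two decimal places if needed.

6.33

B (Player 2): min(4, -4) = -4
C (Player 2): min(5, -3, -7) = -7
D (Chance): 2/3·9 + 1/3·1 = 6.33
Root (Player 1): max(-4, -7, 6.33) = 6.33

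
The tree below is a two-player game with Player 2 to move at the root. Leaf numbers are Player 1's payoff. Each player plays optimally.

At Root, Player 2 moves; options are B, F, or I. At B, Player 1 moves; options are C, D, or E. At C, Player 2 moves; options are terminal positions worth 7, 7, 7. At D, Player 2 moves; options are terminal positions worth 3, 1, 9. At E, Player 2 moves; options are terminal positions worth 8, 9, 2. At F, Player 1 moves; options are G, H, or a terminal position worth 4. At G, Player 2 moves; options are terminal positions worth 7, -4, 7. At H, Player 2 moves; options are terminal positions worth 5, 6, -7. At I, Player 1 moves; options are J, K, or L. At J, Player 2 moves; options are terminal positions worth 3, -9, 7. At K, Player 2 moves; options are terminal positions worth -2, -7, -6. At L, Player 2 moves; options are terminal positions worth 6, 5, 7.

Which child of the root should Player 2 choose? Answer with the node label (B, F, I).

C (Player 2): min(7, 7, 7) = 7
D (Player 2): min(3, 1, 9) = 1
E (Player 2): min(8, 9, 2) = 2
B (Player 1): max(7, 1, 2) = 7
G (Player 2): min(7, -4, 7) = -4
H (Player 2): min(5, 6, -7) = -7
F (Player 1): max(-4, -7, 4) = 4
J (Player 2): min(3, -9, 7) = -9
K (Player 2): min(-2, -7, -6) = -7
L (Player 2): min(6, 5, 7) = 5
I (Player 1): max(-9, -7, 5) = 5
Root (Player 2): min(7, 4, 5) = 4
Player 2 picks the child with the lowest value: F (value 4).

F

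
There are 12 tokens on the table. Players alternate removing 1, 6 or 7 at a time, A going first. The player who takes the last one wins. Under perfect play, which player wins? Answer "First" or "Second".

Second

W/L table (W = player to move can force a win):
i:   0  1  2  3  4  5  6  7  8  9 10 11 12
     L  W  L  W  L  W  W  W  W  W  W  W  L
Position 12 is L, so the second player wins.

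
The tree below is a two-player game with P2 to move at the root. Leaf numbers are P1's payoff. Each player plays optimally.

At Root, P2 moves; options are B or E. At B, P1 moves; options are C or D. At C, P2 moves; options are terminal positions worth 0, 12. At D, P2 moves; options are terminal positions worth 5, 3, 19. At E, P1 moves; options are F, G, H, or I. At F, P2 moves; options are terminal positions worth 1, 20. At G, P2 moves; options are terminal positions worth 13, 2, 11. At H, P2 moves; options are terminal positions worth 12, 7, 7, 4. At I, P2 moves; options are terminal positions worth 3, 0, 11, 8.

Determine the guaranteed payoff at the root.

3

C (P2): min(0, 12) = 0
D (P2): min(5, 3, 19) = 3
B (P1): max(0, 3) = 3
F (P2): min(1, 20) = 1
G (P2): min(13, 2, 11) = 2
H (P2): min(12, 7, 7, 4) = 4
I (P2): min(3, 0, 11, 8) = 0
E (P1): max(1, 2, 4, 0) = 4
Root (P2): min(3, 4) = 3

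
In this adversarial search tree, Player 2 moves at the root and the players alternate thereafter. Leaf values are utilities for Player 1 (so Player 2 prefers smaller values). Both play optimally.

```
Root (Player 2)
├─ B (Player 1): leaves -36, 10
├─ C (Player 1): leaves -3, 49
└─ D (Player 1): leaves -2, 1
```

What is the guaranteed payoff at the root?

1

B (Player 1): max(-36, 10) = 10
C (Player 1): max(-3, 49) = 49
D (Player 1): max(-2, 1) = 1
Root (Player 2): min(10, 49, 1) = 1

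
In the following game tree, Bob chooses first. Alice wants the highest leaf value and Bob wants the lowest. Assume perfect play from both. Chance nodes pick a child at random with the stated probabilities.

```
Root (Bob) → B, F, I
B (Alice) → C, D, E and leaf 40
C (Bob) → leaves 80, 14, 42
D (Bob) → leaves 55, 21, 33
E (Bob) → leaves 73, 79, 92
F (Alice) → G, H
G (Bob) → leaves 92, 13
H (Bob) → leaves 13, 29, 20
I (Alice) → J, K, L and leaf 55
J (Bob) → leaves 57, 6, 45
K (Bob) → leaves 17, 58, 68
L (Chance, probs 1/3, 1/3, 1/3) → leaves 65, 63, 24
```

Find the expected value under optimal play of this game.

13

C (Bob): min(80, 14, 42) = 14
D (Bob): min(55, 21, 33) = 21
E (Bob): min(73, 79, 92) = 73
B (Alice): max(14, 21, 73, 40) = 73
G (Bob): min(92, 13) = 13
H (Bob): min(13, 29, 20) = 13
F (Alice): max(13, 13) = 13
J (Bob): min(57, 6, 45) = 6
K (Bob): min(17, 58, 68) = 17
L (Chance): 1/3·65 + 1/3·63 + 1/3·24 = 50.67
I (Alice): max(6, 17, 50.67, 55) = 55
Root (Bob): min(73, 13, 55) = 13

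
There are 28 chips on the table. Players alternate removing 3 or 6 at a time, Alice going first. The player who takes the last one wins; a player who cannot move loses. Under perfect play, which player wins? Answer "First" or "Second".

Second

Mark each pile size as W (mover wins) or L (mover loses):
i:   0  1  2  3  4  5  6  7  8  9 10 11 12 13 14 15 16 17 18 19 20 21 22 23 24 25 26 27 28
     L  L  L  W  W  W  W  W  W  L  L  L  W  W  W  W  W  W  L  L  L  W  W  W  W  W  W  L  L
Position 28 is L, so the second player wins.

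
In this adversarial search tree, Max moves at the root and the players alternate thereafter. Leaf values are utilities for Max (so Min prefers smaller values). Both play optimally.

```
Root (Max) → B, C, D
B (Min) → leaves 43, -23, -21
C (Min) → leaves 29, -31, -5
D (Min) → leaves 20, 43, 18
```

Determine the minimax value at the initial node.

B (Min): min(43, -23, -21) = -23
C (Min): min(29, -31, -5) = -31
D (Min): min(20, 43, 18) = 18
Root (Max): max(-23, -31, 18) = 18

18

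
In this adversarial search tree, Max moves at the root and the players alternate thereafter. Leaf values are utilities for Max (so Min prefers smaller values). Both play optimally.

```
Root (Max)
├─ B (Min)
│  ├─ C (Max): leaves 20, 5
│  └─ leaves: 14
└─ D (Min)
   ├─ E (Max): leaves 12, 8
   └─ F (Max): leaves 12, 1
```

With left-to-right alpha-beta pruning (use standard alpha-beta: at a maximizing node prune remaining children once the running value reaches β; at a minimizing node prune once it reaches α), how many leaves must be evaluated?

5

C [α=-∞,β=+∞]: v=20
B [α=-∞,β=+∞]: v=14
E [α=14,β=+∞]: v=12
D [α=14,β=+∞]: v=12 after child 1 ≤ α → α-cutoff, skip 1
Root [α=-∞,β=+∞]: v=14
Leaves evaluated: 5 of 7.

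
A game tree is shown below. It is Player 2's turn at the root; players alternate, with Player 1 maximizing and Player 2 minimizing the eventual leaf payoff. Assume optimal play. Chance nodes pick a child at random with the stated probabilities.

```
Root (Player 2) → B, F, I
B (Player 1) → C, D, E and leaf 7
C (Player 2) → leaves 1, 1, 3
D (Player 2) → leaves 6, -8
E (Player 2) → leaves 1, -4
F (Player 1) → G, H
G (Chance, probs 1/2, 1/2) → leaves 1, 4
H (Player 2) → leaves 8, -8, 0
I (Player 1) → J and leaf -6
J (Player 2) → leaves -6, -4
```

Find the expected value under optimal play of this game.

C (Player 2): min(1, 1, 3) = 1
D (Player 2): min(6, -8) = -8
E (Player 2): min(1, -4) = -4
B (Player 1): max(1, -8, -4, 7) = 7
G (Chance): 1/2·1 + 1/2·4 = 2.5
H (Player 2): min(8, -8, 0) = -8
F (Player 1): max(2.5, -8) = 2.5
J (Player 2): min(-6, -4) = -6
I (Player 1): max(-6, -6) = -6
Root (Player 2): min(7, 2.5, -6) = -6

-6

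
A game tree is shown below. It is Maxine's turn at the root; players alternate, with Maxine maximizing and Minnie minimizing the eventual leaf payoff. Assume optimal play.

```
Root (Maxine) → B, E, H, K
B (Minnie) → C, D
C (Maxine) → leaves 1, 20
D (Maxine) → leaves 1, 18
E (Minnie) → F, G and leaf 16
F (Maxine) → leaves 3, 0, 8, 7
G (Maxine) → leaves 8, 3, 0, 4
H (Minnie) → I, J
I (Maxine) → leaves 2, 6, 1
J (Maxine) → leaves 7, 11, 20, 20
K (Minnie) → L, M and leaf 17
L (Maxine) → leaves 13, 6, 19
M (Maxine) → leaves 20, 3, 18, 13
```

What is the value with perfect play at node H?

6

I: max(2, 6, 1) = 6
J: max(7, 11, 20, 20) = 20
H: min(6, 20) = 6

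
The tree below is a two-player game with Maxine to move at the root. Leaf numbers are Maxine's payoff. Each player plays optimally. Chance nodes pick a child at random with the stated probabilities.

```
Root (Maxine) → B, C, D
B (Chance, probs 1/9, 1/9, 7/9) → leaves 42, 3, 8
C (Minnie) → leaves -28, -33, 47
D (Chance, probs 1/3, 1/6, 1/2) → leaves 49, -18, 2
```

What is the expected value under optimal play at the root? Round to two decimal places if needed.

14.33

B (Chance): 1/9·42 + 1/9·3 + 7/9·8 = 11.22
C (Minnie): min(-28, -33, 47) = -33
D (Chance): 1/3·49 + 1/6·-18 + 1/2·2 = 14.33
Root (Maxine): max(11.22, -33, 14.33) = 14.33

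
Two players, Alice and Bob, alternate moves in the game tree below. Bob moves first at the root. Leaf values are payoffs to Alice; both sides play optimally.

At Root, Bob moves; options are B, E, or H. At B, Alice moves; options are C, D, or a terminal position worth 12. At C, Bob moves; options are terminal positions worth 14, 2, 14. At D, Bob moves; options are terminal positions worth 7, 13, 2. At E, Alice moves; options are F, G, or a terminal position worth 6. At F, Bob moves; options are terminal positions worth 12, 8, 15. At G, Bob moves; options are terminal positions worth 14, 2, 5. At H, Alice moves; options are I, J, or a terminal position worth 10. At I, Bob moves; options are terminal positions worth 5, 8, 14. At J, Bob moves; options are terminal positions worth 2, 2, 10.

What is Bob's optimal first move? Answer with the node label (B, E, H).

E

C (Bob): min(14, 2, 14) = 2
D (Bob): min(7, 13, 2) = 2
B (Alice): max(2, 2, 12) = 12
F (Bob): min(12, 8, 15) = 8
G (Bob): min(14, 2, 5) = 2
E (Alice): max(8, 2, 6) = 8
I (Bob): min(5, 8, 14) = 5
J (Bob): min(2, 2, 10) = 2
H (Alice): max(5, 2, 10) = 10
Root (Bob): min(12, 8, 10) = 8
Bob picks the child with the lowest value: E (value 8).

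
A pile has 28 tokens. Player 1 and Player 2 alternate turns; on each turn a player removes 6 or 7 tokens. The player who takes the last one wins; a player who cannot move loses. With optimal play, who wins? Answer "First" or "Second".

i:   0  1  2  3  4  5  6  7  8  9 10 11 12 13 14 15 16 17 18 19 20 21 22 23 24 25 26 27 28
     L  L  L  L  L  L  W  W  W  W  W  W  W  L  L  L  L  L  L  W  W  W  W  W  W  W  L  L  L
Position 28 is L, so the second player wins.

Second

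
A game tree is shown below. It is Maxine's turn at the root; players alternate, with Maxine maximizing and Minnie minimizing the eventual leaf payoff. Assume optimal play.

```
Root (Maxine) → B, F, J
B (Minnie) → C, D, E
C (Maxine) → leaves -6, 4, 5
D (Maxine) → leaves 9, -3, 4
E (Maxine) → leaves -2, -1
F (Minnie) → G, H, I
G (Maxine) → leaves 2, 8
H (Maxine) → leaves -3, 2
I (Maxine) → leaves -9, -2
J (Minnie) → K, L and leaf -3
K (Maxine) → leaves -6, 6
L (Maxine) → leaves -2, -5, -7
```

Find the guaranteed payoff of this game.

C (Maxine): max(-6, 4, 5) = 5
D (Maxine): max(9, -3, 4) = 9
E (Maxine): max(-2, -1) = -1
B (Minnie): min(5, 9, -1) = -1
G (Maxine): max(2, 8) = 8
H (Maxine): max(-3, 2) = 2
I (Maxine): max(-9, -2) = -2
F (Minnie): min(8, 2, -2) = -2
K (Maxine): max(-6, 6) = 6
L (Maxine): max(-2, -5, -7) = -2
J (Minnie): min(6, -2, -3) = -3
Root (Maxine): max(-1, -2, -3) = -1

-1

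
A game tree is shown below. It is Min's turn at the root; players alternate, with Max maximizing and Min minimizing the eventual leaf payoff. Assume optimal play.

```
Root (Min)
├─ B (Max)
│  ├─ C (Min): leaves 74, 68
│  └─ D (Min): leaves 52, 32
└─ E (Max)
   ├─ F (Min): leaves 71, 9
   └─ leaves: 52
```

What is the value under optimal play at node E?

F: min(71, 9) = 9
E: max(9, 52) = 52

52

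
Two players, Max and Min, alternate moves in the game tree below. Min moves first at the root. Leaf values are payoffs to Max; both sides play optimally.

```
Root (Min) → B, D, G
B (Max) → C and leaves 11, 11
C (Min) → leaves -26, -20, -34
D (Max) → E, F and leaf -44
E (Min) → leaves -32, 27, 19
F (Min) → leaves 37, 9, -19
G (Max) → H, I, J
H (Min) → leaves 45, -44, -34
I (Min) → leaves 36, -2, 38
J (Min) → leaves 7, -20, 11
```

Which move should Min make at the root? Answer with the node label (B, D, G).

C (Min): min(-26, -20, -34) = -34
B (Max): max(-34, 11, 11) = 11
E (Min): min(-32, 27, 19) = -32
F (Min): min(37, 9, -19) = -19
D (Max): max(-32, -19, -44) = -19
H (Min): min(45, -44, -34) = -44
I (Min): min(36, -2, 38) = -2
J (Min): min(7, -20, 11) = -20
G (Max): max(-44, -2, -20) = -2
Root (Min): min(11, -19, -2) = -19
Min picks the child with the lowest value: D (value -19).

D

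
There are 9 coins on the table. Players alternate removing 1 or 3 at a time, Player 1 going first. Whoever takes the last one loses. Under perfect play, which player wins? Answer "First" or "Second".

Compute winning (W) and losing (L) positions by backward induction:
i:   0  1  2  3  4  5  6  7  8  9
     W  L  W  L  W  L  W  L  W  L
Position 9 is L, so the second player wins.

Second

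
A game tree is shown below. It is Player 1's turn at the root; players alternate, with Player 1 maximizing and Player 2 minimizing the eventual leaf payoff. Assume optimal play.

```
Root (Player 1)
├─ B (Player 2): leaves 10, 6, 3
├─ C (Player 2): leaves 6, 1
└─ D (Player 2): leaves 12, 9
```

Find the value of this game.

B (Player 2): min(10, 6, 3) = 3
C (Player 2): min(6, 1) = 1
D (Player 2): min(12, 9) = 9
Root (Player 1): max(3, 1, 9) = 9

9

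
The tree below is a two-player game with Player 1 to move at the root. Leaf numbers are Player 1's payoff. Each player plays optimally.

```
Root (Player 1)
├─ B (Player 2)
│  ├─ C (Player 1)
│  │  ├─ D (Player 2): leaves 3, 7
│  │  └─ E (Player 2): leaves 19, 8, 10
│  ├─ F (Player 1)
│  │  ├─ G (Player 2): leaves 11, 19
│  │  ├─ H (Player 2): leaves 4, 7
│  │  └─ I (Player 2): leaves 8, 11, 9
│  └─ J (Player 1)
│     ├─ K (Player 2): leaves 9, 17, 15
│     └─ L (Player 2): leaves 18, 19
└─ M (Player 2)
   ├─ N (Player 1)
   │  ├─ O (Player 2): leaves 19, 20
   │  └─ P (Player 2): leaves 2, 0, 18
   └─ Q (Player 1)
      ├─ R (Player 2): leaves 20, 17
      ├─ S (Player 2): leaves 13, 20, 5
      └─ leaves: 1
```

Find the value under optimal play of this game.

D (Player 2): min(3, 7) = 3
E (Player 2): min(19, 8, 10) = 8
C (Player 1): max(3, 8) = 8
G (Player 2): min(11, 19) = 11
H (Player 2): min(4, 7) = 4
I (Player 2): min(8, 11, 9) = 8
F (Player 1): max(11, 4, 8) = 11
K (Player 2): min(9, 17, 15) = 9
L (Player 2): min(18, 19) = 18
J (Player 1): max(9, 18) = 18
B (Player 2): min(8, 11, 18) = 8
O (Player 2): min(19, 20) = 19
P (Player 2): min(2, 0, 18) = 0
N (Player 1): max(19, 0) = 19
R (Player 2): min(20, 17) = 17
S (Player 2): min(13, 20, 5) = 5
Q (Player 1): max(17, 5, 1) = 17
M (Player 2): min(19, 17) = 17
Root (Player 1): max(8, 17) = 17

17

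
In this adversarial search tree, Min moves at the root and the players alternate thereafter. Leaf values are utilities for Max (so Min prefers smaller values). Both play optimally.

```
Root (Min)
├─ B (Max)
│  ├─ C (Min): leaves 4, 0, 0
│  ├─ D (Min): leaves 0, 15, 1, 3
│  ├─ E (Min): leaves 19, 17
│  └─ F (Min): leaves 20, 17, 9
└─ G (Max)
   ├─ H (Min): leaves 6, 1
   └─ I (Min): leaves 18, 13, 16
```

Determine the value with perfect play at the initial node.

13

C (Min): min(4, 0, 0) = 0
D (Min): min(0, 15, 1, 3) = 0
E (Min): min(19, 17) = 17
F (Min): min(20, 17, 9) = 9
B (Max): max(0, 0, 17, 9) = 17
H (Min): min(6, 1) = 1
I (Min): min(18, 13, 16) = 13
G (Max): max(1, 13) = 13
Root (Min): min(17, 13) = 13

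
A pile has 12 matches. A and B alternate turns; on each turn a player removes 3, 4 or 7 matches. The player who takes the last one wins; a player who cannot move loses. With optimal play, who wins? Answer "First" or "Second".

Second

Compute winning (W) and losing (L) positions by backward induction:
i:   0  1  2  3  4  5  6  7  8  9 10 11 12
     L  L  L  W  W  W  W  W  W  W  L  L  L
Position 12 is L, so the second player wins.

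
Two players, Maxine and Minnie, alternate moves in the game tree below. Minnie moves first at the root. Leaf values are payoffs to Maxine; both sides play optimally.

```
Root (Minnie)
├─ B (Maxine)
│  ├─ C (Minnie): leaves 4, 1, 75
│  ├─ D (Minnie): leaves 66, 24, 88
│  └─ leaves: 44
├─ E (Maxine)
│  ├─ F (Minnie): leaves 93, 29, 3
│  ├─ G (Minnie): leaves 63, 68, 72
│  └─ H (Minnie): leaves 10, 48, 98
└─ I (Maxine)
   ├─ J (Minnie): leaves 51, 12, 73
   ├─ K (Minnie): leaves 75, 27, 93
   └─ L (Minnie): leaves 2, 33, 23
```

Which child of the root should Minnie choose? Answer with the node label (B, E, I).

C (Minnie): min(4, 1, 75) = 1
D (Minnie): min(66, 24, 88) = 24
B (Maxine): max(1, 24, 44) = 44
F (Minnie): min(93, 29, 3) = 3
G (Minnie): min(63, 68, 72) = 63
H (Minnie): min(10, 48, 98) = 10
E (Maxine): max(3, 63, 10) = 63
J (Minnie): min(51, 12, 73) = 12
K (Minnie): min(75, 27, 93) = 27
L (Minnie): min(2, 33, 23) = 2
I (Maxine): max(12, 27, 2) = 27
Root (Minnie): min(44, 63, 27) = 27
Minnie picks the child with the lowest value: I (value 27).

I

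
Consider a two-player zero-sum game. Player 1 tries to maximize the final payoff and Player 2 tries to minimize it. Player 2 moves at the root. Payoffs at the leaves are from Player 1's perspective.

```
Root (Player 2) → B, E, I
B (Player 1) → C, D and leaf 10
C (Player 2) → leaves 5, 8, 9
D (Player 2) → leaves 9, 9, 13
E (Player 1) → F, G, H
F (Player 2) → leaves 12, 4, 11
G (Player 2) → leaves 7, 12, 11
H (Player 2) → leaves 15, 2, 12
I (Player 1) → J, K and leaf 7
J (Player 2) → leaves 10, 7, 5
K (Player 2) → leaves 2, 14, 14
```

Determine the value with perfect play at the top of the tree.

7

C (Player 2): min(5, 8, 9) = 5
D (Player 2): min(9, 9, 13) = 9
B (Player 1): max(5, 9, 10) = 10
F (Player 2): min(12, 4, 11) = 4
G (Player 2): min(7, 12, 11) = 7
H (Player 2): min(15, 2, 12) = 2
E (Player 1): max(4, 7, 2) = 7
J (Player 2): min(10, 7, 5) = 5
K (Player 2): min(2, 14, 14) = 2
I (Player 1): max(5, 2, 7) = 7
Root (Player 2): min(10, 7, 7) = 7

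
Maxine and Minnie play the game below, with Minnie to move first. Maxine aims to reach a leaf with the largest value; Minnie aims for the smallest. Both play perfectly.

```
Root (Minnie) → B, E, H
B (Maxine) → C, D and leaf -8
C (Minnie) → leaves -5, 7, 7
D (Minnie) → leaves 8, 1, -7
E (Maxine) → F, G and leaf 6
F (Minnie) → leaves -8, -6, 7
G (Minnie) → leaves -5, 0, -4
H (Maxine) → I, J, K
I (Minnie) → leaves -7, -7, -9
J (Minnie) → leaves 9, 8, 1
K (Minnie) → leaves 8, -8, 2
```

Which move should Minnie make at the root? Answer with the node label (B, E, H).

B

C (Minnie): min(-5, 7, 7) = -5
D (Minnie): min(8, 1, -7) = -7
B (Maxine): max(-5, -7, -8) = -5
F (Minnie): min(-8, -6, 7) = -8
G (Minnie): min(-5, 0, -4) = -5
E (Maxine): max(-8, -5, 6) = 6
I (Minnie): min(-7, -7, -9) = -9
J (Minnie): min(9, 8, 1) = 1
K (Minnie): min(8, -8, 2) = -8
H (Maxine): max(-9, 1, -8) = 1
Root (Minnie): min(-5, 6, 1) = -5
Minnie picks the child with the lowest value: B (value -5).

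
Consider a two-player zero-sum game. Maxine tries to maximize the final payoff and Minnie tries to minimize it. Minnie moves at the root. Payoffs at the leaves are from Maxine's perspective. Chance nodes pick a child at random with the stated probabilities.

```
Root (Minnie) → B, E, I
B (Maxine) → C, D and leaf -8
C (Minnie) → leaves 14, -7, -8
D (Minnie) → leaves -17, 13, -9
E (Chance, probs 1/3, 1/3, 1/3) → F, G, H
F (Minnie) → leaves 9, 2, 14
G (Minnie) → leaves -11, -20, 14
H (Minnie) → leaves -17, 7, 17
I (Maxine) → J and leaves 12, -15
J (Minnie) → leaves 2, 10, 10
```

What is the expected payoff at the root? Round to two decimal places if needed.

-11.67

C (Minnie): min(14, -7, -8) = -8
D (Minnie): min(-17, 13, -9) = -17
B (Maxine): max(-8, -17, -8) = -8
F (Minnie): min(9, 2, 14) = 2
G (Minnie): min(-11, -20, 14) = -20
H (Minnie): min(-17, 7, 17) = -17
E (Chance): 1/3·2 + 1/3·-20 + 1/3·-17 = -11.67
J (Minnie): min(2, 10, 10) = 2
I (Maxine): max(2, 12, -15) = 12
Root (Minnie): min(-8, -11.67, 12) = -11.67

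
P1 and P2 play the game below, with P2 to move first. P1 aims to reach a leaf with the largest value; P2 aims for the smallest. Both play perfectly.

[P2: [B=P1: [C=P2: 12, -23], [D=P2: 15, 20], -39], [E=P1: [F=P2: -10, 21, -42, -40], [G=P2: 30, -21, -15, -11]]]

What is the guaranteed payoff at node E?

-21

F: min(-10, 21, -42, -40) = -42
G: min(30, -21, -15, -11) = -21
E: max(-42, -21) = -21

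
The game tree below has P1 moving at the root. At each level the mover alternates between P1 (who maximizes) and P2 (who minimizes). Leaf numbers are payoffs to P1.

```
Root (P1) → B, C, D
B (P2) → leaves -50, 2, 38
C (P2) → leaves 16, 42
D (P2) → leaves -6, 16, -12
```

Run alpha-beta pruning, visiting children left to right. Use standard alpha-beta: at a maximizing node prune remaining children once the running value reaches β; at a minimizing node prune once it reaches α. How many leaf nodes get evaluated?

B [α=-∞,β=+∞]: v=-50
C [α=-50,β=+∞]: v=16
D [α=16,β=+∞]: v=-6 after child 1 ≤ α → α-cutoff, skip 2
Root [α=-∞,β=+∞]: v=16
Leaves evaluated: 6 of 8.

6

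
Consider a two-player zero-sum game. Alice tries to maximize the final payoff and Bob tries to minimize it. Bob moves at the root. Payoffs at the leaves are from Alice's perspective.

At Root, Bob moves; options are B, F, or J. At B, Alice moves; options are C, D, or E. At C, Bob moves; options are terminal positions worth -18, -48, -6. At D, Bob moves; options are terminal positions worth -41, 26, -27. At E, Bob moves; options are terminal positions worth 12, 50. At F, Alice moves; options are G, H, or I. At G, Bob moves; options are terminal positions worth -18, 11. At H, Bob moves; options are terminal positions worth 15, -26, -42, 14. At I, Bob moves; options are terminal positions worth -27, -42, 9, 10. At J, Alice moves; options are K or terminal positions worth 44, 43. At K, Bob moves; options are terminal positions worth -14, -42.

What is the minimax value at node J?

44

K: min(-14, -42) = -42
J: max(-42, 44, 43) = 44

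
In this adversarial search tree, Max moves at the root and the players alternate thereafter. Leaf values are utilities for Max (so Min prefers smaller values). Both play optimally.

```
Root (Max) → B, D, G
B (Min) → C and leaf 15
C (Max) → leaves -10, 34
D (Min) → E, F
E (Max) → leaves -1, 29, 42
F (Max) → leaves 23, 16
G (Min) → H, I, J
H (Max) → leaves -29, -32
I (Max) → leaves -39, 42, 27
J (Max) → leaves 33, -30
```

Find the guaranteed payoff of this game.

23

C (Max): max(-10, 34) = 34
B (Min): min(34, 15) = 15
E (Max): max(-1, 29, 42) = 42
F (Max): max(23, 16) = 23
D (Min): min(42, 23) = 23
H (Max): max(-29, -32) = -29
I (Max): max(-39, 42, 27) = 42
J (Max): max(33, -30) = 33
G (Min): min(-29, 42, 33) = -29
Root (Max): max(15, 23, -29) = 23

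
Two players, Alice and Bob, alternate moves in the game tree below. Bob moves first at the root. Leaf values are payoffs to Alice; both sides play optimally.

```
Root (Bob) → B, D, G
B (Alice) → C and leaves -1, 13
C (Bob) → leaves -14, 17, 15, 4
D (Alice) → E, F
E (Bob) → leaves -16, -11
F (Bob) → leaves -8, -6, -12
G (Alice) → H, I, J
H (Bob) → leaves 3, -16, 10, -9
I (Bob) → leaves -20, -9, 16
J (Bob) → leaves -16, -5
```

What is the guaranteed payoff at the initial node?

C (Bob): min(-14, 17, 15, 4) = -14
B (Alice): max(-14, -1, 13) = 13
E (Bob): min(-16, -11) = -16
F (Bob): min(-8, -6, -12) = -12
D (Alice): max(-16, -12) = -12
H (Bob): min(3, -16, 10, -9) = -16
I (Bob): min(-20, -9, 16) = -20
J (Bob): min(-16, -5) = -16
G (Alice): max(-16, -20, -16) = -16
Root (Bob): min(13, -12, -16) = -16

-16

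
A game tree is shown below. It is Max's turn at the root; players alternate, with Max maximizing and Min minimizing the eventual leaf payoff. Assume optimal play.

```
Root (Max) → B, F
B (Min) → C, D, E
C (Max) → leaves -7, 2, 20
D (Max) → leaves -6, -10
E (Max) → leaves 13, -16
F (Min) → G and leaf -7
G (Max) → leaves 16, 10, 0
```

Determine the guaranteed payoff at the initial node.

C (Max): max(-7, 2, 20) = 20
D (Max): max(-6, -10) = -6
E (Max): max(13, -16) = 13
B (Min): min(20, -6, 13) = -6
G (Max): max(16, 10, 0) = 16
F (Min): min(16, -7) = -7
Root (Max): max(-6, -7) = -6

-6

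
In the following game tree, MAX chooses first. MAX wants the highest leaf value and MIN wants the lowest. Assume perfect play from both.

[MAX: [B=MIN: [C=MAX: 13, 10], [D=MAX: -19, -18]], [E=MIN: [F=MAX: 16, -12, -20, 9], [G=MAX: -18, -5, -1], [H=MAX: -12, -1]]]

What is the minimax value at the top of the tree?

C (MAX): max(13, 10) = 13
D (MAX): max(-19, -18) = -18
B (MIN): min(13, -18) = -18
F (MAX): max(16, -12, -20, 9) = 16
G (MAX): max(-18, -5, -1) = -1
H (MAX): max(-12, -1) = -1
E (MIN): min(16, -1, -1) = -1
Root (MAX): max(-18, -1) = -1

-1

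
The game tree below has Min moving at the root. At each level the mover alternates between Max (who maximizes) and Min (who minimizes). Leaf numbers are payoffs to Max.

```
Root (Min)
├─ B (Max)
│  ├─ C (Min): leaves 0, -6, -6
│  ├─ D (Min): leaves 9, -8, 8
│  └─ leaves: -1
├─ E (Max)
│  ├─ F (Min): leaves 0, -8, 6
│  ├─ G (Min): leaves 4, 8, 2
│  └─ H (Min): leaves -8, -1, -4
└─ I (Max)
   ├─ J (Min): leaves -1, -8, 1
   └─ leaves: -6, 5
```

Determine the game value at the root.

-1

C (Min): min(0, -6, -6) = -6
D (Min): min(9, -8, 8) = -8
B (Max): max(-6, -8, -1) = -1
F (Min): min(0, -8, 6) = -8
G (Min): min(4, 8, 2) = 2
H (Min): min(-8, -1, -4) = -8
E (Max): max(-8, 2, -8) = 2
J (Min): min(-1, -8, 1) = -8
I (Max): max(-8, -6, 5) = 5
Root (Min): min(-1, 2, 5) = -1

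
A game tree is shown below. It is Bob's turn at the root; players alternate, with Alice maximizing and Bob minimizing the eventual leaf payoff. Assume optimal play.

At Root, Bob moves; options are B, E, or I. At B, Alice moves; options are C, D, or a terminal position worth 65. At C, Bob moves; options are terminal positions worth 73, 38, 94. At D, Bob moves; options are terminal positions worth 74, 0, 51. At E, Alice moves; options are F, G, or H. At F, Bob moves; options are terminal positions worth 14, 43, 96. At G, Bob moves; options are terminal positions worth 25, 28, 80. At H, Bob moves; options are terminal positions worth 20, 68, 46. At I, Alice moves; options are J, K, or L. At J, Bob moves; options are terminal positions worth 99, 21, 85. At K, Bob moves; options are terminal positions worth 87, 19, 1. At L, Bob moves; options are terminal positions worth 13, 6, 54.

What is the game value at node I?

21

J: min(99, 21, 85) = 21
K: min(87, 19, 1) = 1
L: min(13, 6, 54) = 6
I: max(21, 1, 6) = 21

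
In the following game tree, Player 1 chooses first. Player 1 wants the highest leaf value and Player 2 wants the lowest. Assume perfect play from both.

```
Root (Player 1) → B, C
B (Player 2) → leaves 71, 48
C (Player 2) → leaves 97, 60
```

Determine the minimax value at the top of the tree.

B (Player 2): min(71, 48) = 48
C (Player 2): min(97, 60) = 60
Root (Player 1): max(48, 60) = 60

60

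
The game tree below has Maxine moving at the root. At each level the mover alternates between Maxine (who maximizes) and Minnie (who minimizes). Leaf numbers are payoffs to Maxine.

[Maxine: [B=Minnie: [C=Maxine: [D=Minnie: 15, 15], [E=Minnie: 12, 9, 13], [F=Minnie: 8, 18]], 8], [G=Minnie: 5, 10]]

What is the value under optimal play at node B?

D: min(15, 15) = 15
E: min(12, 9, 13) = 9
F: min(8, 18) = 8
C: max(15, 9, 8) = 15
B: min(15, 8) = 8

8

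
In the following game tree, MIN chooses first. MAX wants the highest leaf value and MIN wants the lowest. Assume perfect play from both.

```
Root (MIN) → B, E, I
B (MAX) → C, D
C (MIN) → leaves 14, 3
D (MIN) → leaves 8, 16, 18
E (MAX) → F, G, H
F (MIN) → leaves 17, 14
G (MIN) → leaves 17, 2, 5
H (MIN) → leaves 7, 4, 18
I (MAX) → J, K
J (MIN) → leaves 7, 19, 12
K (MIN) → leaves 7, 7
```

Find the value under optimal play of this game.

C (MIN): min(14, 3) = 3
D (MIN): min(8, 16, 18) = 8
B (MAX): max(3, 8) = 8
F (MIN): min(17, 14) = 14
G (MIN): min(17, 2, 5) = 2
H (MIN): min(7, 4, 18) = 4
E (MAX): max(14, 2, 4) = 14
J (MIN): min(7, 19, 12) = 7
K (MIN): min(7, 7) = 7
I (MAX): max(7, 7) = 7
Root (MIN): min(8, 14, 7) = 7

7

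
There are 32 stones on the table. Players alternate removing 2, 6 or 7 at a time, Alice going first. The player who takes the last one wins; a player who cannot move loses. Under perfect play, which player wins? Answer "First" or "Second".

Mark each pile size as W (mover wins) or L (mover loses):
i:   0  1  2  3  4  5  6  7  8  9 10 11 12 13 14 15 16 17 18 19 20 21 22 23 24 25 26 27 28 29 30 31 32
     L  L  W  W  L  L  W  W  W  L  W  W  W  L  L  W  W  L  L  W  W  W  L  W  W  W  L  L  W  W  L  L  W
Position 32 is W, so the first player wins.

First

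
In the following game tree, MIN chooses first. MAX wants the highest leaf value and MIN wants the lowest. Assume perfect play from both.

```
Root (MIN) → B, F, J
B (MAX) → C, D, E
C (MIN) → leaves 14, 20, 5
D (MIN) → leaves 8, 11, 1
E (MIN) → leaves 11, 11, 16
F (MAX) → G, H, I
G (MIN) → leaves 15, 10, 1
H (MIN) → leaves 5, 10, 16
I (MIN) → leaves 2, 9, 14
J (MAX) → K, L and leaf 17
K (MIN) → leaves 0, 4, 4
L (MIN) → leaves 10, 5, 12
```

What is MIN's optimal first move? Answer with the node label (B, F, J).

C (MIN): min(14, 20, 5) = 5
D (MIN): min(8, 11, 1) = 1
E (MIN): min(11, 11, 16) = 11
B (MAX): max(5, 1, 11) = 11
G (MIN): min(15, 10, 1) = 1
H (MIN): min(5, 10, 16) = 5
I (MIN): min(2, 9, 14) = 2
F (MAX): max(1, 5, 2) = 5
K (MIN): min(0, 4, 4) = 0
L (MIN): min(10, 5, 12) = 5
J (MAX): max(0, 5, 17) = 17
Root (MIN): min(11, 5, 17) = 5
MIN picks the child with the lowest value: F (value 5).

F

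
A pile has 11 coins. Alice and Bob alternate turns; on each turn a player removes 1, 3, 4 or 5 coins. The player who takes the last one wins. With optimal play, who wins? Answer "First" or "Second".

First

Compute winning (W) and losing (L) positions by backward induction:
i:   0  1  2  3  4  5  6  7  8  9 10 11
     L  W  L  W  W  W  W  W  L  W  L  W
Position 11 is W, so the first player wins.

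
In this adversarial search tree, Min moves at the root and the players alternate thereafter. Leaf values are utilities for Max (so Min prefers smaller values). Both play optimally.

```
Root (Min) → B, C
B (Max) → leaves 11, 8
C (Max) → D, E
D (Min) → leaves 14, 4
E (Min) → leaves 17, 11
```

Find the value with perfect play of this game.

B (Max): max(11, 8) = 11
D (Min): min(14, 4) = 4
E (Min): min(17, 11) = 11
C (Max): max(4, 11) = 11
Root (Min): min(11, 11) = 11

11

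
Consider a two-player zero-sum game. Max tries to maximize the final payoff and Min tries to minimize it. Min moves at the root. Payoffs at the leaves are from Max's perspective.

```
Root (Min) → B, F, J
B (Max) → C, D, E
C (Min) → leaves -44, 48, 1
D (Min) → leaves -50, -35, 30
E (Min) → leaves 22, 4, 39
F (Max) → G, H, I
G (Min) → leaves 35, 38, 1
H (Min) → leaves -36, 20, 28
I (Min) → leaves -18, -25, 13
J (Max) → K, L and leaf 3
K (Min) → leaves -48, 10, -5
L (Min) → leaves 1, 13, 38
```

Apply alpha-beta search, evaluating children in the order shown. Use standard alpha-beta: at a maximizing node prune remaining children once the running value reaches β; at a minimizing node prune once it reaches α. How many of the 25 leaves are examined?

18

C [α=-∞,β=+∞]: v=-44
D [α=-44,β=+∞]: v=-50 after child 1 ≤ α → α-cutoff, skip 2
E [α=-44,β=+∞]: v=4
B [α=-∞,β=+∞]: v=4
G [α=-∞,β=4]: v=1
H [α=1,β=4]: v=-36 after child 1 ≤ α → α-cutoff, skip 2
I [α=1,β=4]: v=-18 after child 1 ≤ α → α-cutoff, skip 2
F [α=-∞,β=4]: v=1
K [α=-∞,β=1]: v=-48
L [α=-48,β=1]: v=1
J [α=-∞,β=1]: v=1 after child 2 ≥ β → β-cutoff, skip 1
Root [α=-∞,β=+∞]: v=1
Leaves evaluated: 18 of 25.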